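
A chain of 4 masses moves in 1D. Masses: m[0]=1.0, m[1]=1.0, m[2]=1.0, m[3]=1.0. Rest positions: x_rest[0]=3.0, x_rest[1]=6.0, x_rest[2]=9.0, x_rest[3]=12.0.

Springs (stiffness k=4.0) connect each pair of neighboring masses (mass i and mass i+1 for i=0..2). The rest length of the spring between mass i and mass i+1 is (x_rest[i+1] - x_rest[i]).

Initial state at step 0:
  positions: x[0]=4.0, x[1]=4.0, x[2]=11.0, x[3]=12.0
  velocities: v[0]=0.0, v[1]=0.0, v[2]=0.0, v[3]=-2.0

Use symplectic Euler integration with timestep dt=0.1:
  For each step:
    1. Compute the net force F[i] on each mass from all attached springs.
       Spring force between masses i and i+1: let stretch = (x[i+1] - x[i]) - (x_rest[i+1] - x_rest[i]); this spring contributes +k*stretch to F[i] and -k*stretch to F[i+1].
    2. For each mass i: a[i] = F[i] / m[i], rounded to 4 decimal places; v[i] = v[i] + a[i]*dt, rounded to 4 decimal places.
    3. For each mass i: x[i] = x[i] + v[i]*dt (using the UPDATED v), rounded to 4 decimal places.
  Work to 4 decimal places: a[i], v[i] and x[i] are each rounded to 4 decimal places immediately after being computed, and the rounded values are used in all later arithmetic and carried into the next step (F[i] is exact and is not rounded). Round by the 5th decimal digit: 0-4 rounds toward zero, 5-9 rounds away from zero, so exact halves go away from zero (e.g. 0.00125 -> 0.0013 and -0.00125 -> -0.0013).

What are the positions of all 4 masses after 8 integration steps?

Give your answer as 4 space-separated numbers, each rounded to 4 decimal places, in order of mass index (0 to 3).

Answer: 2.1897 8.2624 7.0876 11.8604

Derivation:
Step 0: x=[4.0000 4.0000 11.0000 12.0000] v=[0.0000 0.0000 0.0000 -2.0000]
Step 1: x=[3.8800 4.2800 10.7600 11.8800] v=[-1.2000 2.8000 -2.4000 -1.2000]
Step 2: x=[3.6560 4.8032 10.3056 11.8352] v=[-2.2400 5.2320 -4.5440 -0.4480]
Step 3: x=[3.3579 5.5006 9.6923 11.8492] v=[-2.9811 6.9741 -6.1331 0.1402]
Step 4: x=[3.0255 6.2800 8.9976 11.8969] v=[-3.3240 7.7937 -6.9470 0.4774]
Step 5: x=[2.7033 7.0379 8.3102 11.9487] v=[-3.2222 7.5789 -6.8743 0.5177]
Step 6: x=[2.4345 7.6733 7.7174 11.9749] v=[-2.6884 6.3540 -5.9278 0.2623]
Step 7: x=[2.2552 8.1009 7.2932 11.9508] v=[-1.7929 4.2761 -4.2424 -0.2407]
Step 8: x=[2.1897 8.2624 7.0876 11.8604] v=[-0.6546 1.6147 -2.0563 -0.9037]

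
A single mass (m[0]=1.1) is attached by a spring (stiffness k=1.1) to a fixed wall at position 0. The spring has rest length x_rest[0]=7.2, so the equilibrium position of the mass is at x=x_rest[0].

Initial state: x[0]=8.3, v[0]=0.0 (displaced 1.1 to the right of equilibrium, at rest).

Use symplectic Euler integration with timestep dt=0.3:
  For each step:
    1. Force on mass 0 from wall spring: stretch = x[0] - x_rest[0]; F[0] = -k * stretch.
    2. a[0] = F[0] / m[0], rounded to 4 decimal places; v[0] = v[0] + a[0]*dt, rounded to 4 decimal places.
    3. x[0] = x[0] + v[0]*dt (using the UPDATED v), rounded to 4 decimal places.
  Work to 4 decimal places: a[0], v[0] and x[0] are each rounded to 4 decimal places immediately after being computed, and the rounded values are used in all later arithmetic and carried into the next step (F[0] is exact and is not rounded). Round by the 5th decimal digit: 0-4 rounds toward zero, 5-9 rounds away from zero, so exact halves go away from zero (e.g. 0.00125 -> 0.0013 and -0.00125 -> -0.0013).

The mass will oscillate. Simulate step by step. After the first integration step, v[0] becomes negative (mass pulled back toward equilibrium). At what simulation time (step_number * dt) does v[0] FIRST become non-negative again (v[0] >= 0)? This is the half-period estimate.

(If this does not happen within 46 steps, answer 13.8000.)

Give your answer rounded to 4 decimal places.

Step 0: x=[8.3000] v=[0.0000]
Step 1: x=[8.2010] v=[-0.3300]
Step 2: x=[8.0119] v=[-0.6303]
Step 3: x=[7.7497] v=[-0.8739]
Step 4: x=[7.4381] v=[-1.0388]
Step 5: x=[7.1050] v=[-1.1102]
Step 6: x=[6.7805] v=[-1.0817]
Step 7: x=[6.4937] v=[-0.9559]
Step 8: x=[6.2705] v=[-0.7440]
Step 9: x=[6.1309] v=[-0.4652]
Step 10: x=[6.0876] v=[-0.1445]
Step 11: x=[6.1444] v=[0.1892]
First v>=0 after going negative at step 11, time=3.3000

Answer: 3.3000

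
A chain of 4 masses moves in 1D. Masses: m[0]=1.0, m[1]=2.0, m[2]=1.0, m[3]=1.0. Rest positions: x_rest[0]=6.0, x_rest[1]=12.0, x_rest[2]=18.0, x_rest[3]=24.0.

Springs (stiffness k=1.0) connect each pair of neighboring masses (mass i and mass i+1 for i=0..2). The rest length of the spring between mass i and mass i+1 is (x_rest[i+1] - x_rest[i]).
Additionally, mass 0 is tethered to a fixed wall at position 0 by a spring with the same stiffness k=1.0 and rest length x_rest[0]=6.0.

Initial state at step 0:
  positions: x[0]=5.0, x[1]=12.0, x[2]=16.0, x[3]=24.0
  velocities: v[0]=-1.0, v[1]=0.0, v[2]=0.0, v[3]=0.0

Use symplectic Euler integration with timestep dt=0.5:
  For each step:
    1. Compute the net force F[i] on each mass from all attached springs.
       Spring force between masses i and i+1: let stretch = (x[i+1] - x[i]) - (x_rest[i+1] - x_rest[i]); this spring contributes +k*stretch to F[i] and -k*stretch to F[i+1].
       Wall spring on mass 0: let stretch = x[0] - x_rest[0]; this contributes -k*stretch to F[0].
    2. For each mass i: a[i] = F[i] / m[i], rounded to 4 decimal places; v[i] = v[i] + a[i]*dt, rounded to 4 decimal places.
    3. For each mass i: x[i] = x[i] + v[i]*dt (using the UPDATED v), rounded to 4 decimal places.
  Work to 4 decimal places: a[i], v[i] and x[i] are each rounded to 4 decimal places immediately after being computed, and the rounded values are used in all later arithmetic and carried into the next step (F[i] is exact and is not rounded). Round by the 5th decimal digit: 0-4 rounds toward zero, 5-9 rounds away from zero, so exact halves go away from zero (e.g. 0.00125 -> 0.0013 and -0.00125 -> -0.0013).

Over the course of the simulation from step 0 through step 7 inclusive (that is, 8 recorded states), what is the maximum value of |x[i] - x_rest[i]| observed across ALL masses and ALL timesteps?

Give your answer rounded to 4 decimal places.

Answer: 2.1462

Derivation:
Step 0: x=[5.0000 12.0000 16.0000 24.0000] v=[-1.0000 0.0000 0.0000 0.0000]
Step 1: x=[5.0000 11.6250 17.0000 23.5000] v=[0.0000 -0.7500 2.0000 -1.0000]
Step 2: x=[5.4063 11.0938 18.2813 22.8750] v=[0.8125 -1.0625 2.5625 -1.2500]
Step 3: x=[5.8829 10.7501 18.9141 22.6016] v=[0.9531 -0.6875 1.2656 -0.5469]
Step 4: x=[6.1056 10.8185 18.4278 22.9063] v=[0.4453 0.1367 -0.9727 0.6094]
Step 5: x=[5.9801 11.2489 17.1588 23.5914] v=[-0.2511 0.8608 -2.5381 1.3702]
Step 6: x=[5.6767 11.7595 16.0204 24.1684] v=[-0.6068 1.0211 -2.2768 1.1539]
Step 7: x=[5.4748 12.0423 15.8538 24.2084] v=[-0.4038 0.5656 -0.3333 0.0799]
Max displacement = 2.1462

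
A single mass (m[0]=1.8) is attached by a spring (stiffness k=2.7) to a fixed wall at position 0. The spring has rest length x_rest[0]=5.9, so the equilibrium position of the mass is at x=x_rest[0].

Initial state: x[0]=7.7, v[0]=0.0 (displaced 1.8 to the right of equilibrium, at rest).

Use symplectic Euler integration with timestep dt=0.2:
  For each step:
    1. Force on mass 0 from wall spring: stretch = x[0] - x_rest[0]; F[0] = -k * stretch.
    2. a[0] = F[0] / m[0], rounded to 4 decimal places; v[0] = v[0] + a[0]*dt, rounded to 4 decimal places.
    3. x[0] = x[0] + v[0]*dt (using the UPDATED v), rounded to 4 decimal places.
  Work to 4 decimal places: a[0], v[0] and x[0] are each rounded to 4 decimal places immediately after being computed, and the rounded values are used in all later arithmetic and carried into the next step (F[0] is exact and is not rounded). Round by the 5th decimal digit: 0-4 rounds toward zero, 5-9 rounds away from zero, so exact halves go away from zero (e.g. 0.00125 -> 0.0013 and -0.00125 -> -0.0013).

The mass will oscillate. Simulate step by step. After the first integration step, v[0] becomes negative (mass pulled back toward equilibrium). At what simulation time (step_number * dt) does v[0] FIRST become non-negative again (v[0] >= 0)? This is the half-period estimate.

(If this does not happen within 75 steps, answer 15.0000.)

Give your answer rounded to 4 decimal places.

Answer: 2.6000

Derivation:
Step 0: x=[7.7000] v=[0.0000]
Step 1: x=[7.5920] v=[-0.5400]
Step 2: x=[7.3825] v=[-1.0476]
Step 3: x=[7.0840] v=[-1.4924]
Step 4: x=[6.7145] v=[-1.8476]
Step 5: x=[6.2961] v=[-2.0920]
Step 6: x=[5.8539] v=[-2.2108]
Step 7: x=[5.4145] v=[-2.1970]
Step 8: x=[5.0042] v=[-2.0513]
Step 9: x=[4.6477] v=[-1.7826]
Step 10: x=[4.3663] v=[-1.4069]
Step 11: x=[4.1769] v=[-0.9468]
Step 12: x=[4.0909] v=[-0.4299]
Step 13: x=[4.1135] v=[0.1128]
First v>=0 after going negative at step 13, time=2.6000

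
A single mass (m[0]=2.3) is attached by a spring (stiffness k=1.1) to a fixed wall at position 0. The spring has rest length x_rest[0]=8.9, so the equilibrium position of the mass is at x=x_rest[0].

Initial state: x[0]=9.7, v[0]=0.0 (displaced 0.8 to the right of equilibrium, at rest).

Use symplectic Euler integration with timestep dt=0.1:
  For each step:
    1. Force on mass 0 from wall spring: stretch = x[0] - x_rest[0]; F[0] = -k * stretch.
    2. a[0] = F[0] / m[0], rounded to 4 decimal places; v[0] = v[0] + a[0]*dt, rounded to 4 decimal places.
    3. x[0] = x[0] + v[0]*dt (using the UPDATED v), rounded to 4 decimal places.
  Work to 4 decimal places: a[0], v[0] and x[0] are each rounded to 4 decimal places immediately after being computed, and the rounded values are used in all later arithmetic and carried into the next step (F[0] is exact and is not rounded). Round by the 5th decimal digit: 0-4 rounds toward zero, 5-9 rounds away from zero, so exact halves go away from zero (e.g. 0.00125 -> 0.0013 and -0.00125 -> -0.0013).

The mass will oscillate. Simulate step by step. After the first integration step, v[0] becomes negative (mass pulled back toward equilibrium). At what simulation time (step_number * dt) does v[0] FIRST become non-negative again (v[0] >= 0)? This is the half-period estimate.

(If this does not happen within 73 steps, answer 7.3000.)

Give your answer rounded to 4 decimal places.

Step 0: x=[9.7000] v=[0.0000]
Step 1: x=[9.6962] v=[-0.0383]
Step 2: x=[9.6886] v=[-0.0764]
Step 3: x=[9.6772] v=[-0.1141]
Step 4: x=[9.6621] v=[-0.1513]
Step 5: x=[9.6433] v=[-0.1878]
Step 6: x=[9.6210] v=[-0.2234]
Step 7: x=[9.5952] v=[-0.2579]
Step 8: x=[9.5661] v=[-0.2912]
Step 9: x=[9.5338] v=[-0.3231]
Step 10: x=[9.4985] v=[-0.3534]
Step 11: x=[9.4603] v=[-0.3820]
Step 12: x=[9.4194] v=[-0.4088]
Step 13: x=[9.3760] v=[-0.4336]
Step 14: x=[9.3304] v=[-0.4564]
Step 15: x=[9.2827] v=[-0.4770]
Step 16: x=[9.2332] v=[-0.4953]
Step 17: x=[9.1821] v=[-0.5112]
Step 18: x=[9.1296] v=[-0.5247]
Step 19: x=[9.0760] v=[-0.5357]
Step 20: x=[9.0216] v=[-0.5441]
Step 21: x=[8.9666] v=[-0.5499]
Step 22: x=[8.9113] v=[-0.5531]
Step 23: x=[8.8559] v=[-0.5536]
Step 24: x=[8.8008] v=[-0.5515]
Step 25: x=[8.7461] v=[-0.5468]
Step 26: x=[8.6922] v=[-0.5394]
Step 27: x=[8.6393] v=[-0.5295]
Step 28: x=[8.5876] v=[-0.5170]
Step 29: x=[8.5374] v=[-0.5021]
Step 30: x=[8.4889] v=[-0.4848]
Step 31: x=[8.4424] v=[-0.4651]
Step 32: x=[8.3981] v=[-0.4432]
Step 33: x=[8.3562] v=[-0.4192]
Step 34: x=[8.3169] v=[-0.3932]
Step 35: x=[8.2804] v=[-0.3653]
Step 36: x=[8.2468] v=[-0.3357]
Step 37: x=[8.2164] v=[-0.3045]
Step 38: x=[8.1892] v=[-0.2718]
Step 39: x=[8.1654] v=[-0.2378]
Step 40: x=[8.1451] v=[-0.2027]
Step 41: x=[8.1284] v=[-0.1666]
Step 42: x=[8.1154] v=[-0.1297]
Step 43: x=[8.1062] v=[-0.0922]
Step 44: x=[8.1008] v=[-0.0542]
Step 45: x=[8.0992] v=[-0.0160]
Step 46: x=[8.1014] v=[0.0223]
First v>=0 after going negative at step 46, time=4.6000

Answer: 4.6000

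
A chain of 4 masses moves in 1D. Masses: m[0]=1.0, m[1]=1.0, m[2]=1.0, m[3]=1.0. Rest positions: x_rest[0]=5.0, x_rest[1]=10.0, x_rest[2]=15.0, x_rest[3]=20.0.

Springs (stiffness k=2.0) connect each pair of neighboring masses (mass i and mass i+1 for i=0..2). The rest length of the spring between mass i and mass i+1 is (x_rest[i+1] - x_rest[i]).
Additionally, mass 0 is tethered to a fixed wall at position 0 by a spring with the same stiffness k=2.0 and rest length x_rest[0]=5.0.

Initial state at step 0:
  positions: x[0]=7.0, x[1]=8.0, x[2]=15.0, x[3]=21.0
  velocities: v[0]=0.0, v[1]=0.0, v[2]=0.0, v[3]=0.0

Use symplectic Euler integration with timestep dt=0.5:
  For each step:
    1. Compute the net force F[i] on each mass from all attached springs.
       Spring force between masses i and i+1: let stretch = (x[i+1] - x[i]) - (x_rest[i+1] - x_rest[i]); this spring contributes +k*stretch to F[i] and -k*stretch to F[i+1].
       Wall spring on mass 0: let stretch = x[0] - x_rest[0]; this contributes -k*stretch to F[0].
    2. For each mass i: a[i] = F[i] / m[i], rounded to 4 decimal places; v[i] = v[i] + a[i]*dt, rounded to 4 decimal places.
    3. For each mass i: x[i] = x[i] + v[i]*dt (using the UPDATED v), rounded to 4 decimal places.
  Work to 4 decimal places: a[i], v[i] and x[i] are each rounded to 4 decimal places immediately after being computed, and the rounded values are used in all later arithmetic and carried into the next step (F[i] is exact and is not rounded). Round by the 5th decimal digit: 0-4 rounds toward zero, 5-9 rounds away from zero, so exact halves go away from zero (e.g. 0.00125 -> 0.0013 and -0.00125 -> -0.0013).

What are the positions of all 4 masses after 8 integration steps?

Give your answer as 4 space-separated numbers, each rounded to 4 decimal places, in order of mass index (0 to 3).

Answer: 4.0703 8.4923 17.8321 18.6212

Derivation:
Step 0: x=[7.0000 8.0000 15.0000 21.0000] v=[0.0000 0.0000 0.0000 0.0000]
Step 1: x=[4.0000 11.0000 14.5000 20.5000] v=[-6.0000 6.0000 -1.0000 -1.0000]
Step 2: x=[2.5000 12.2500 15.2500 19.5000] v=[-3.0000 2.5000 1.5000 -2.0000]
Step 3: x=[4.6250 10.1250 16.6250 18.8750] v=[4.2500 -4.2500 2.7500 -1.2500]
Step 4: x=[7.1875 8.5000 15.8750 19.6250] v=[5.1250 -3.2500 -1.5000 1.5000]
Step 5: x=[6.8125 9.9063 13.3125 21.0000] v=[-0.7500 2.8125 -5.1250 2.7500]
Step 6: x=[4.5782 11.4688 12.8907 21.0313] v=[-4.4687 3.1249 -0.8437 0.0625]
Step 7: x=[3.5001 10.2969 15.8282 19.4923] v=[-2.1563 -2.3438 5.8750 -3.0781]
Step 8: x=[4.0703 8.4923 17.8321 18.6212] v=[1.1404 -3.6093 4.0078 -1.7422]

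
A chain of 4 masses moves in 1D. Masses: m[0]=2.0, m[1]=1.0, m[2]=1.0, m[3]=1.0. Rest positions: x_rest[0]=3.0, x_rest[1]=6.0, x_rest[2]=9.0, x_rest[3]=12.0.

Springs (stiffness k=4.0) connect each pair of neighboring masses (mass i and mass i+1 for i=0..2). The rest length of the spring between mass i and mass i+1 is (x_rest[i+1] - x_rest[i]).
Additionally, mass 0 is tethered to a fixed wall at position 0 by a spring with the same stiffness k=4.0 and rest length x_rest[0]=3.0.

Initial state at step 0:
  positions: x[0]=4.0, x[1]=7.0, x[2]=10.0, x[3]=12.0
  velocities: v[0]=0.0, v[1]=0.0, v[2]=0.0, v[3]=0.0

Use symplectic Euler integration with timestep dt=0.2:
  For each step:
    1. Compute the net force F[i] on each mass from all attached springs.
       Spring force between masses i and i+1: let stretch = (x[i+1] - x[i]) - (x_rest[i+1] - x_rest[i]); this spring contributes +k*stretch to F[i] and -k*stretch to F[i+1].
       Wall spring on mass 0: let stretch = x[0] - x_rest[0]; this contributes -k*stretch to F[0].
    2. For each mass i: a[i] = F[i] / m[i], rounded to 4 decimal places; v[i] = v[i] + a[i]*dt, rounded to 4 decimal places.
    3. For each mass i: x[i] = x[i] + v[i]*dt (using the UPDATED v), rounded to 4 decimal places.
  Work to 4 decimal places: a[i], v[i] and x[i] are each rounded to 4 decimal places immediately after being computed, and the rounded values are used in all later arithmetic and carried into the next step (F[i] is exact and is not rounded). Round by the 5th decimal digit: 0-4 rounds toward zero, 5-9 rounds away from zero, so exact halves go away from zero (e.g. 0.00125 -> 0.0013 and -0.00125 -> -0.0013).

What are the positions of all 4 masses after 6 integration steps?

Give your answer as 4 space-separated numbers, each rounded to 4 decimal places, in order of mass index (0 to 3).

Answer: 2.9006 5.9384 9.5378 13.1182

Derivation:
Step 0: x=[4.0000 7.0000 10.0000 12.0000] v=[0.0000 0.0000 0.0000 0.0000]
Step 1: x=[3.9200 7.0000 9.8400 12.1600] v=[-0.4000 0.0000 -0.8000 0.8000]
Step 2: x=[3.7728 6.9616 9.5968 12.4288] v=[-0.7360 -0.1920 -1.2160 1.3440]
Step 3: x=[3.5789 6.8346 9.3851 12.7245] v=[-0.9696 -0.6349 -1.0586 1.4784]
Step 4: x=[3.3591 6.5948 9.2996 12.9659] v=[-1.0989 -1.1991 -0.4275 1.2069]
Step 5: x=[3.1294 6.2700 9.3679 13.1007] v=[-1.1483 -1.6238 0.3417 0.6739]
Step 6: x=[2.9006 5.9384 9.5378 13.1182] v=[-1.1438 -1.6580 0.8496 0.0877]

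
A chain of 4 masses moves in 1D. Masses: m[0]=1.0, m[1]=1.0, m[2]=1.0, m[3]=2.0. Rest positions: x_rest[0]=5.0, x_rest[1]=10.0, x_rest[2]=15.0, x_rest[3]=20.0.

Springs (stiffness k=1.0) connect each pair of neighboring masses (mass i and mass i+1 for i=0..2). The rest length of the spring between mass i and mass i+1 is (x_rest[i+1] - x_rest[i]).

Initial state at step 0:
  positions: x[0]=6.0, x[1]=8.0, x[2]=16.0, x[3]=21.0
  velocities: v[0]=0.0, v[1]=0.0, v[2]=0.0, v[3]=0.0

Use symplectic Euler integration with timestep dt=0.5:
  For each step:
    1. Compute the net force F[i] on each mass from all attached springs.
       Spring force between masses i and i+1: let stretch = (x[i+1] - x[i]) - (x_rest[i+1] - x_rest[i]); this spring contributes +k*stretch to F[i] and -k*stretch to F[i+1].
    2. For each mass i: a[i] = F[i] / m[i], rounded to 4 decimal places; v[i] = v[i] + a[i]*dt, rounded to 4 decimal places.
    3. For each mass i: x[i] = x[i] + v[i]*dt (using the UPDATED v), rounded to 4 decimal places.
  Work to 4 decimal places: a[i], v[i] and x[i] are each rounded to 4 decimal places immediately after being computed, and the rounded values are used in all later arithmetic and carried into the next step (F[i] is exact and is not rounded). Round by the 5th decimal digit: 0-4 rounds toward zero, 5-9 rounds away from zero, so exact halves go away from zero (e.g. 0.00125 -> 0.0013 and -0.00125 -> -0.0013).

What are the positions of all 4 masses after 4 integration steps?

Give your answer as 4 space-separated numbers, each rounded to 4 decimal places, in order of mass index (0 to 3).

Step 0: x=[6.0000 8.0000 16.0000 21.0000] v=[0.0000 0.0000 0.0000 0.0000]
Step 1: x=[5.2500 9.5000 15.2500 21.0000] v=[-1.5000 3.0000 -1.5000 0.0000]
Step 2: x=[4.3125 11.3750 14.5000 20.9063] v=[-1.8750 3.7500 -1.5000 -0.1875]
Step 3: x=[3.8906 12.2657 14.5704 20.6368] v=[-0.8438 1.7813 0.1407 -0.5391]
Step 4: x=[4.3125 11.6388 15.5812 20.2340] v=[0.8438 -1.2539 2.0216 -0.8057]

Answer: 4.3125 11.6388 15.5812 20.2340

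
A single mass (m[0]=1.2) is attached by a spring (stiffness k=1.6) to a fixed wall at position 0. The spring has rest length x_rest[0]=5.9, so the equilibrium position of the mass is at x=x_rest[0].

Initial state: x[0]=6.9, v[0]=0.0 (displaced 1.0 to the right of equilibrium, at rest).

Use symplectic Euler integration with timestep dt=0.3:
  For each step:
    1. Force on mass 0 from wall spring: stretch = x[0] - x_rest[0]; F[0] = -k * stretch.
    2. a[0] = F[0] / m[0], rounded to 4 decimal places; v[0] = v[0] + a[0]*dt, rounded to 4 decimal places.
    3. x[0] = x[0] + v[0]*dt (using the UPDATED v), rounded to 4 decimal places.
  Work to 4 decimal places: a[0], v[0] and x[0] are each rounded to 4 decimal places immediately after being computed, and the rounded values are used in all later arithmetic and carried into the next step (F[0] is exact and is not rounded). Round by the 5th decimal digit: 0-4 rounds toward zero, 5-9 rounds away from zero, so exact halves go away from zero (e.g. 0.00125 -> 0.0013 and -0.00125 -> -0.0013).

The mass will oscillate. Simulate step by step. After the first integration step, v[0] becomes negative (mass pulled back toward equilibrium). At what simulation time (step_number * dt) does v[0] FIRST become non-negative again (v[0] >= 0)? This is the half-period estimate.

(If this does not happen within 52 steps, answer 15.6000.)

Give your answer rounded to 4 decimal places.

Answer: 3.0000

Derivation:
Step 0: x=[6.9000] v=[0.0000]
Step 1: x=[6.7800] v=[-0.4000]
Step 2: x=[6.5544] v=[-0.7520]
Step 3: x=[6.2503] v=[-1.0138]
Step 4: x=[5.9041] v=[-1.1539]
Step 5: x=[5.5574] v=[-1.1556]
Step 6: x=[5.2518] v=[-1.0186]
Step 7: x=[5.0240] v=[-0.7593]
Step 8: x=[4.9013] v=[-0.4089]
Step 9: x=[4.8985] v=[-0.0094]
Step 10: x=[5.0159] v=[0.3912]
First v>=0 after going negative at step 10, time=3.0000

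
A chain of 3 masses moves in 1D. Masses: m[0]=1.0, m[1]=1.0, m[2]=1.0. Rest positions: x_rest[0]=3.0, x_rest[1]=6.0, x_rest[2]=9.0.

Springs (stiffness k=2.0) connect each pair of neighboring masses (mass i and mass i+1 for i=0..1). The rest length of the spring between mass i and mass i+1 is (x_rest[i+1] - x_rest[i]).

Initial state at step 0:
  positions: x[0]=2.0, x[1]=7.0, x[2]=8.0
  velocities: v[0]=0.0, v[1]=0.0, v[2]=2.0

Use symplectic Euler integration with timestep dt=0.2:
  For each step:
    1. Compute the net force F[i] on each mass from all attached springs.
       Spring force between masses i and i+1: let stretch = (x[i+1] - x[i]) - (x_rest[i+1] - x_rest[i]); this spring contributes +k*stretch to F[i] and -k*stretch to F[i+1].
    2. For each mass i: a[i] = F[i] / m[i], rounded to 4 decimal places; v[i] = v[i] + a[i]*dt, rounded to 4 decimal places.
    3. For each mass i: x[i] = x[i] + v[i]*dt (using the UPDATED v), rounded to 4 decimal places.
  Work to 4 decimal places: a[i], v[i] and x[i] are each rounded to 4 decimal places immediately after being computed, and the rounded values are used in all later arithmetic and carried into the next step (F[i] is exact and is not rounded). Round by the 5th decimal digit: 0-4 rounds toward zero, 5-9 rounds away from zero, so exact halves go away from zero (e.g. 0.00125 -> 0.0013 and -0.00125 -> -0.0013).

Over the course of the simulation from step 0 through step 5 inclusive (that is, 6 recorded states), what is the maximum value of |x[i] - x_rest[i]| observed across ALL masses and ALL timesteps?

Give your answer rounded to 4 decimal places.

Answer: 1.7542

Derivation:
Step 0: x=[2.0000 7.0000 8.0000] v=[0.0000 0.0000 2.0000]
Step 1: x=[2.1600 6.6800 8.5600] v=[0.8000 -1.6000 2.8000]
Step 2: x=[2.4416 6.1488 9.2096] v=[1.4080 -2.6560 3.2480]
Step 3: x=[2.7798 5.5659 9.8543] v=[1.6909 -2.9146 3.2237]
Step 4: x=[3.1009 5.1032 10.3960] v=[1.6053 -2.3137 2.7083]
Step 5: x=[3.3421 4.9037 10.7542] v=[1.2062 -0.9975 1.7912]
Max displacement = 1.7542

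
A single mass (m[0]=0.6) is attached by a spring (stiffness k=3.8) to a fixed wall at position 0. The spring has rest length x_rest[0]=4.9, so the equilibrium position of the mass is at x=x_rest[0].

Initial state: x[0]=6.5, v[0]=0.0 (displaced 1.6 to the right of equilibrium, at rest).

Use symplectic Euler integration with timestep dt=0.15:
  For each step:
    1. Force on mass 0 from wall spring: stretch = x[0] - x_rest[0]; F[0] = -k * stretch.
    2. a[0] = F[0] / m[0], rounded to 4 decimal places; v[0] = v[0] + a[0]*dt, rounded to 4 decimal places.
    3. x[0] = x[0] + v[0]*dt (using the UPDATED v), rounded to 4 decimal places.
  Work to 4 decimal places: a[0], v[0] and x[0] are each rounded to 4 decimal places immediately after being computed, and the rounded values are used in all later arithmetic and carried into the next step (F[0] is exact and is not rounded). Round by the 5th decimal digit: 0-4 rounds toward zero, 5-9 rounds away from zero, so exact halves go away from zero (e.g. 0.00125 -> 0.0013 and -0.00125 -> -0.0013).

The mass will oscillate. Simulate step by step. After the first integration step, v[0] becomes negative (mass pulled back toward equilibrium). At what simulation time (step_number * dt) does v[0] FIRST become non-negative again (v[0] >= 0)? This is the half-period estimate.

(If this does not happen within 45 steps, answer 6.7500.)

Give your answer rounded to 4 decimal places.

Step 0: x=[6.5000] v=[0.0000]
Step 1: x=[6.2720] v=[-1.5200]
Step 2: x=[5.8485] v=[-2.8234]
Step 3: x=[5.2898] v=[-3.7245]
Step 4: x=[4.6756] v=[-4.0948]
Step 5: x=[4.0934] v=[-3.8816]
Step 6: x=[3.6261] v=[-3.1153]
Step 7: x=[3.3403] v=[-1.9051]
Step 8: x=[3.2768] v=[-0.4234]
Step 9: x=[3.4446] v=[1.1186]
First v>=0 after going negative at step 9, time=1.3500

Answer: 1.3500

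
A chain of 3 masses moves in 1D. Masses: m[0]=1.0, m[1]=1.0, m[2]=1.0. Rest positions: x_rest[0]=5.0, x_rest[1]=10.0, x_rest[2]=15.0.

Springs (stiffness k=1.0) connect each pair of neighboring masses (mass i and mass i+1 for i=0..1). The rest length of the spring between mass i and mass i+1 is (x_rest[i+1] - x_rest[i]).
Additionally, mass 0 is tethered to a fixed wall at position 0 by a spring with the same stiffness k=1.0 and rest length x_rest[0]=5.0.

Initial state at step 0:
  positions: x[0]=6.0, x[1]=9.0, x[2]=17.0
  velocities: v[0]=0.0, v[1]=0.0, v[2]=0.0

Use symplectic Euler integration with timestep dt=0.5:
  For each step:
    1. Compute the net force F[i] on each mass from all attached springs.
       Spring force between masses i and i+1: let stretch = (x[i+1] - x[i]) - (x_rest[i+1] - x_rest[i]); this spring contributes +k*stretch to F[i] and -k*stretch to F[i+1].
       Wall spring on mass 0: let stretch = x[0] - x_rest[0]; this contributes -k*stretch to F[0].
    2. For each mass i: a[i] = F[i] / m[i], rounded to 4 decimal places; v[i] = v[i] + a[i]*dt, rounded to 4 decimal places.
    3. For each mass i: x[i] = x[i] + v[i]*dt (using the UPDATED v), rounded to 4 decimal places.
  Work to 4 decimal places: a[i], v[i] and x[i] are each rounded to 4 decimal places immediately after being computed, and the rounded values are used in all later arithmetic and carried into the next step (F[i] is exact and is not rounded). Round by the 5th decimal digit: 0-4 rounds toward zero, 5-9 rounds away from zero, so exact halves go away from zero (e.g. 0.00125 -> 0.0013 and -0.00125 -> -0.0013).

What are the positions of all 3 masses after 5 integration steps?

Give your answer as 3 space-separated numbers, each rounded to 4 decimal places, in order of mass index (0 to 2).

Step 0: x=[6.0000 9.0000 17.0000] v=[0.0000 0.0000 0.0000]
Step 1: x=[5.2500 10.2500 16.2500] v=[-1.5000 2.5000 -1.5000]
Step 2: x=[4.4375 11.7500 15.2500] v=[-1.6250 3.0000 -2.0000]
Step 3: x=[4.3438 12.2969 14.6250] v=[-0.1875 1.0938 -1.2500]
Step 4: x=[5.1524 11.4376 14.6680] v=[1.6172 -1.7187 0.0860]
Step 5: x=[6.2442 9.8146 15.1534] v=[2.1836 -3.2461 0.9708]

Answer: 6.2442 9.8146 15.1534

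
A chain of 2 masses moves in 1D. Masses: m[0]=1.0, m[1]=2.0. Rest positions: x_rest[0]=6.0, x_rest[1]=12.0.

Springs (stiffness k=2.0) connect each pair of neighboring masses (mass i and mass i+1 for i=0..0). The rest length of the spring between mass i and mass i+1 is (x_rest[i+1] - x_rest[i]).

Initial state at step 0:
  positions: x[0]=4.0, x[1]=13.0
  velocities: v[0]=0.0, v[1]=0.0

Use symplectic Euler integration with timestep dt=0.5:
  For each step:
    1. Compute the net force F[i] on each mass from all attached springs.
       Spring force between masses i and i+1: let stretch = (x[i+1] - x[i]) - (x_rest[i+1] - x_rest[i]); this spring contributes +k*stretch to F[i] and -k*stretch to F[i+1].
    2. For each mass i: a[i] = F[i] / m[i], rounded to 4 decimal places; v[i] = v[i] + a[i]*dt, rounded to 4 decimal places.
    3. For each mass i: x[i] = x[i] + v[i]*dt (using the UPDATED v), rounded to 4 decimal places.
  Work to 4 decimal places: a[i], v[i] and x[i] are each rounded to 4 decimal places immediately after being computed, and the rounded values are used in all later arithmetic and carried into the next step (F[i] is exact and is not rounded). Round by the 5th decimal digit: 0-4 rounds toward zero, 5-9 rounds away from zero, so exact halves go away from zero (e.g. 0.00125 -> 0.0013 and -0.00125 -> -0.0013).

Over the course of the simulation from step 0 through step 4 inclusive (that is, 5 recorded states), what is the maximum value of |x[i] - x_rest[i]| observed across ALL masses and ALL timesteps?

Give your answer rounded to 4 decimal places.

Step 0: x=[4.0000 13.0000] v=[0.0000 0.0000]
Step 1: x=[5.5000 12.2500] v=[3.0000 -1.5000]
Step 2: x=[7.3750 11.3125] v=[3.7500 -1.8750]
Step 3: x=[8.2188 10.8906] v=[1.6875 -0.8438]
Step 4: x=[7.3985 11.3008] v=[-1.6407 0.8203]
Max displacement = 2.2188

Answer: 2.2188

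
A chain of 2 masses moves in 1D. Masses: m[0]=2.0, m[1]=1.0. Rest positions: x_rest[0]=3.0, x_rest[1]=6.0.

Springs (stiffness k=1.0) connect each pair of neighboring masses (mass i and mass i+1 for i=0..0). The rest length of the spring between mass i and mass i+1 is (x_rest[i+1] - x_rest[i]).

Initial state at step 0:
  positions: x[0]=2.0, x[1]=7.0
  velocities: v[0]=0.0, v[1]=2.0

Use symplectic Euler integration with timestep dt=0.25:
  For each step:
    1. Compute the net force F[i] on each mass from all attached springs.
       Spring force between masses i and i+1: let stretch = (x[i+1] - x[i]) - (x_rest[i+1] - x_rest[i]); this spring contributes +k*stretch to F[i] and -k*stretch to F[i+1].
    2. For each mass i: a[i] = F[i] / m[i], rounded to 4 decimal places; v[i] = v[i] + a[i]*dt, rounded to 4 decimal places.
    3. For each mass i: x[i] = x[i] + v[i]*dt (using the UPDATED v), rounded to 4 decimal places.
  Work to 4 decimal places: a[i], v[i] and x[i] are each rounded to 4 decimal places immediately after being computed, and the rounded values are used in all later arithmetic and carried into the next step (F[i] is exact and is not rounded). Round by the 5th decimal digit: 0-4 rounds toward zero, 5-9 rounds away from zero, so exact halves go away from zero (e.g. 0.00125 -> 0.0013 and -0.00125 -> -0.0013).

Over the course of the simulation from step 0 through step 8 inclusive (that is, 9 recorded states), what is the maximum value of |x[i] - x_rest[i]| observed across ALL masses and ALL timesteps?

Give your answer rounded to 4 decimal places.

Step 0: x=[2.0000 7.0000] v=[0.0000 2.0000]
Step 1: x=[2.0625 7.3750] v=[0.2500 1.5000]
Step 2: x=[2.1973 7.6055] v=[0.5391 0.9219]
Step 3: x=[2.4073 7.6855] v=[0.8401 0.3199]
Step 4: x=[2.6885 7.6231] v=[1.1249 -0.2497]
Step 5: x=[3.0302 7.4398] v=[1.3667 -0.7334]
Step 6: x=[3.4159 7.1684] v=[1.5429 -1.0858]
Step 7: x=[3.8252 6.8499] v=[1.6370 -1.2739]
Step 8: x=[4.2352 6.5299] v=[1.6401 -1.2801]
Max displacement = 1.6855

Answer: 1.6855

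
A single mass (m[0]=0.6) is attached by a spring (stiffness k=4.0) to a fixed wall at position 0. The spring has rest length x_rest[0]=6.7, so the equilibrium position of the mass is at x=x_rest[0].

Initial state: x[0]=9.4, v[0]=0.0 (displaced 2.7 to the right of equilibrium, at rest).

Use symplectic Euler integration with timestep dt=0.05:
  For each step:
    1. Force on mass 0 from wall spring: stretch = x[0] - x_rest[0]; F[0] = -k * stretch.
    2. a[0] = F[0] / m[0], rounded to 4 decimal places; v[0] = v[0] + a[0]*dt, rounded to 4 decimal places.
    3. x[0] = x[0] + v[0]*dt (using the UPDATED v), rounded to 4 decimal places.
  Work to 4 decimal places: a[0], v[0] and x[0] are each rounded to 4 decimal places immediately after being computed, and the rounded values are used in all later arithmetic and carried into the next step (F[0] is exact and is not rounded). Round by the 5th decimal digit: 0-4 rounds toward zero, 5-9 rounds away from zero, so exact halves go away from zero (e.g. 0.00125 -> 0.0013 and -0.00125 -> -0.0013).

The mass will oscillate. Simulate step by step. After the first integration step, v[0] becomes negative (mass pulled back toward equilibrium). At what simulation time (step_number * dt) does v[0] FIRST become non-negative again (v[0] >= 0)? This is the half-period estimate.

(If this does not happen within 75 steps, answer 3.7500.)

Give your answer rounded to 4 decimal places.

Step 0: x=[9.4000] v=[0.0000]
Step 1: x=[9.3550] v=[-0.9000]
Step 2: x=[9.2658] v=[-1.7850]
Step 3: x=[9.1338] v=[-2.6403]
Step 4: x=[8.9612] v=[-3.4516]
Step 5: x=[8.7509] v=[-4.2053]
Step 6: x=[8.5065] v=[-4.8889]
Step 7: x=[8.2319] v=[-5.4911]
Step 8: x=[7.9318] v=[-6.0017]
Step 9: x=[7.6112] v=[-6.4123]
Step 10: x=[7.2754] v=[-6.7160]
Step 11: x=[6.9300] v=[-6.9078]
Step 12: x=[6.5808] v=[-6.9845]
Step 13: x=[6.2336] v=[-6.9448]
Step 14: x=[5.8941] v=[-6.7893]
Step 15: x=[5.5681] v=[-6.5207]
Step 16: x=[5.2609] v=[-6.1434]
Step 17: x=[4.9777] v=[-5.6637]
Step 18: x=[4.7232] v=[-5.0896]
Step 19: x=[4.5017] v=[-4.4307]
Step 20: x=[4.3168] v=[-3.6979]
Step 21: x=[4.1716] v=[-2.9035]
Step 22: x=[4.0686] v=[-2.0607]
Step 23: x=[4.0094] v=[-1.1836]
Step 24: x=[3.9951] v=[-0.2867]
Step 25: x=[4.0258] v=[0.6149]
First v>=0 after going negative at step 25, time=1.2500

Answer: 1.2500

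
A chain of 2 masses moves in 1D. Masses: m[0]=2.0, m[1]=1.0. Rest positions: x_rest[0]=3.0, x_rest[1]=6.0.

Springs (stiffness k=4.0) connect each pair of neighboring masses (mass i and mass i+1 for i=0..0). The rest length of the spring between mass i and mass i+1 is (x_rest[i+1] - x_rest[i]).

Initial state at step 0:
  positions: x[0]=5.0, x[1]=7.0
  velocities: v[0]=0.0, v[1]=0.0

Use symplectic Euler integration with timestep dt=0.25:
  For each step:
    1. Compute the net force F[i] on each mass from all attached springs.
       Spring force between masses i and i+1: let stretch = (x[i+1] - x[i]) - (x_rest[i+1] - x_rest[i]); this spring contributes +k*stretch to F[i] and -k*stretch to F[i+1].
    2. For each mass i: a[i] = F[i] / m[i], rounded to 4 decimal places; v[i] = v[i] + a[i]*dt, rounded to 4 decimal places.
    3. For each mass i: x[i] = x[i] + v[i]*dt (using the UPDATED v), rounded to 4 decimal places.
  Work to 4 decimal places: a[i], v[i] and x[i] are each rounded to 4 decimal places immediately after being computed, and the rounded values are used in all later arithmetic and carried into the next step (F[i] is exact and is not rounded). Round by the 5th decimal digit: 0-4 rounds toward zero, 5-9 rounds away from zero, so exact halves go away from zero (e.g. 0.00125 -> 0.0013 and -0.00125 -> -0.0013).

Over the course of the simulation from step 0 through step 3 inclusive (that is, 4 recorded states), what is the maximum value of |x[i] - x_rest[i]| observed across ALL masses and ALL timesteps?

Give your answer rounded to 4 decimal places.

Step 0: x=[5.0000 7.0000] v=[0.0000 0.0000]
Step 1: x=[4.8750 7.2500] v=[-0.5000 1.0000]
Step 2: x=[4.6719 7.6563] v=[-0.8125 1.6250]
Step 3: x=[4.4668 8.0665] v=[-0.8203 1.6406]
Max displacement = 2.0665

Answer: 2.0665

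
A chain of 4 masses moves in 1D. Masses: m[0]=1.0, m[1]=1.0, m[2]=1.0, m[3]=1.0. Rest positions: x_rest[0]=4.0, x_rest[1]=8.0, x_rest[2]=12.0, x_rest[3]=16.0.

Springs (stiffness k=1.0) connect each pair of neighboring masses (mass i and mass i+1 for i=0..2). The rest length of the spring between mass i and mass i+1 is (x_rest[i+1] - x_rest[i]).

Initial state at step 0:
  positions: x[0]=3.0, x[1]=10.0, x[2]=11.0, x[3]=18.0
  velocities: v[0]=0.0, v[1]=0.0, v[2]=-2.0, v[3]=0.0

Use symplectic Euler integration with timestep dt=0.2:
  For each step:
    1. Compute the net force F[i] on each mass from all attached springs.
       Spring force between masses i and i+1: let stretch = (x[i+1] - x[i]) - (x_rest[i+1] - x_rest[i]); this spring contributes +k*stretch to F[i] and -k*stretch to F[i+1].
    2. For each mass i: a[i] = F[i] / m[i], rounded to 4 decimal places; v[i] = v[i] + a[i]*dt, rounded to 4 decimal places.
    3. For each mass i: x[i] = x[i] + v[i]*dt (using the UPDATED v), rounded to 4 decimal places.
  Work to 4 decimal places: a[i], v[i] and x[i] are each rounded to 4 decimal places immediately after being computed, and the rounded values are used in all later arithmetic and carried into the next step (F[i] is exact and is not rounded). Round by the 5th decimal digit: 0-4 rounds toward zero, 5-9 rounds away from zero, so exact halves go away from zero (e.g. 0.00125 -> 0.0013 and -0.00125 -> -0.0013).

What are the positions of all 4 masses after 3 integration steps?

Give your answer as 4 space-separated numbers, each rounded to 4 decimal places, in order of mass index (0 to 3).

Answer: 3.6493 8.6620 11.2008 17.2880

Derivation:
Step 0: x=[3.0000 10.0000 11.0000 18.0000] v=[0.0000 0.0000 -2.0000 0.0000]
Step 1: x=[3.1200 9.7600 10.8400 17.8800] v=[0.6000 -1.2000 -0.8000 -0.6000]
Step 2: x=[3.3456 9.2976 10.9184 17.6384] v=[1.1280 -2.3120 0.3920 -1.2080]
Step 3: x=[3.6493 8.6620 11.2008 17.2880] v=[1.5184 -3.1782 1.4118 -1.7520]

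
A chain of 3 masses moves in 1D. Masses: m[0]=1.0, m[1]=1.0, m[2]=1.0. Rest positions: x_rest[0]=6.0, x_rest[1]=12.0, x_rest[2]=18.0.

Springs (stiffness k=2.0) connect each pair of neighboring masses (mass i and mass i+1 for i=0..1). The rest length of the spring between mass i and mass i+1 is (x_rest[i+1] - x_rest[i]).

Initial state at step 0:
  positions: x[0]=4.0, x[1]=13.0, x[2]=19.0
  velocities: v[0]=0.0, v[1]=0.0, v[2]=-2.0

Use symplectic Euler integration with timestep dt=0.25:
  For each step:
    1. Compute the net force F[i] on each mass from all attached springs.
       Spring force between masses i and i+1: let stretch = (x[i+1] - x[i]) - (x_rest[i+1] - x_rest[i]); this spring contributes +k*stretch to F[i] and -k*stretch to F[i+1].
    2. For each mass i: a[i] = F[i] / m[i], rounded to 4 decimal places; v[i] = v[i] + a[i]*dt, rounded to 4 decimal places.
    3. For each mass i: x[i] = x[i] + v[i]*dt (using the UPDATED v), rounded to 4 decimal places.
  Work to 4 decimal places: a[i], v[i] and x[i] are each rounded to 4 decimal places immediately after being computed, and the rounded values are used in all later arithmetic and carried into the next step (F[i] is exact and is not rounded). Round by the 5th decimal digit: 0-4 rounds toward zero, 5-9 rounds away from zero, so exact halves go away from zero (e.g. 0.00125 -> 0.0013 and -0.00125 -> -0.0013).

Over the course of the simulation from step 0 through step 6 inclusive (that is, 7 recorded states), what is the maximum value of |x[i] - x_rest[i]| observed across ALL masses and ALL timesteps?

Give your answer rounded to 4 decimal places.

Answer: 2.2303

Derivation:
Step 0: x=[4.0000 13.0000 19.0000] v=[0.0000 0.0000 -2.0000]
Step 1: x=[4.3750 12.6250 18.5000] v=[1.5000 -1.5000 -2.0000]
Step 2: x=[5.0313 11.9531 18.0156] v=[2.6250 -2.6875 -1.9375]
Step 3: x=[5.8028 11.1738 17.5234] v=[3.0859 -3.1172 -1.9688]
Step 4: x=[6.4957 10.5168 16.9875] v=[2.7714 -2.6279 -2.1436]
Step 5: x=[6.9412 10.1660 16.3928] v=[1.7820 -1.4031 -2.3790]
Step 6: x=[7.0398 10.1905 15.7697] v=[0.3944 0.0979 -2.4924]
Max displacement = 2.2303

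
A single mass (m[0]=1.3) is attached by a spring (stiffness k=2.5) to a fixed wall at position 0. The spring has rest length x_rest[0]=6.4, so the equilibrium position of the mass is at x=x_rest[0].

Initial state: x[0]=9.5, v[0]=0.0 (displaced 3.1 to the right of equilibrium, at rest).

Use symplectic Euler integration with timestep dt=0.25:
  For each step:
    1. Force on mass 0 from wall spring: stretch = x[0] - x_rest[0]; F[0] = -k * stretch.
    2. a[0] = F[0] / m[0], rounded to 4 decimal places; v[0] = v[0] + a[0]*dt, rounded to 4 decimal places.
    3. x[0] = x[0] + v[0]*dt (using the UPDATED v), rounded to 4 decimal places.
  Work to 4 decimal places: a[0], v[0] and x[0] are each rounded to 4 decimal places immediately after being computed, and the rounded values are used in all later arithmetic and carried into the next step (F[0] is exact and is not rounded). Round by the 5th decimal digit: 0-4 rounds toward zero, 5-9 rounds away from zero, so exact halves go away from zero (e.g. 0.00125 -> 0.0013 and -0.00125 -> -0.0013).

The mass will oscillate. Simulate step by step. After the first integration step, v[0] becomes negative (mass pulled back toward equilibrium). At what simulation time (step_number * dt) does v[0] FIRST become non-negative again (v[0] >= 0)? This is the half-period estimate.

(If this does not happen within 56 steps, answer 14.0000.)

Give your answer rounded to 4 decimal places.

Step 0: x=[9.5000] v=[0.0000]
Step 1: x=[9.1274] v=[-1.4904]
Step 2: x=[8.4270] v=[-2.8017]
Step 3: x=[7.4830] v=[-3.7762]
Step 4: x=[6.4088] v=[-4.2969]
Step 5: x=[5.3335] v=[-4.3011]
Step 6: x=[4.3864] v=[-3.7884]
Step 7: x=[3.6813] v=[-2.8203]
Step 8: x=[3.3030] v=[-1.5132]
Step 9: x=[3.2969] v=[-0.0243]
Step 10: x=[3.6638] v=[1.4676]
First v>=0 after going negative at step 10, time=2.5000

Answer: 2.5000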